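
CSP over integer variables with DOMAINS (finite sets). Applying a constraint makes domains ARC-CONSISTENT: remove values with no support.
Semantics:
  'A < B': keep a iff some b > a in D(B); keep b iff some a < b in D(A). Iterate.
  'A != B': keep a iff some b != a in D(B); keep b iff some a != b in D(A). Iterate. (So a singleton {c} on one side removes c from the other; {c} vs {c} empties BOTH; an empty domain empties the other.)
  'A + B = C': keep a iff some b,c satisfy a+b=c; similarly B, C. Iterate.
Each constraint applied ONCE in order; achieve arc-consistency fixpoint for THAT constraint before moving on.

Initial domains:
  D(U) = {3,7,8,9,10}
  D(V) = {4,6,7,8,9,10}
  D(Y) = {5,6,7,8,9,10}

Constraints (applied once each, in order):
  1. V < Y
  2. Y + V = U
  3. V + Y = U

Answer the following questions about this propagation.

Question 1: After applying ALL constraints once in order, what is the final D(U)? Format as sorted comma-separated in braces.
Constraint 1 (V < Y) on D(V)={4,6,7,8,9,10} D(Y)={5,6,7,8,9,10}: V {4,6,7,8,9,10}->{4,6,7,8,9}
Constraint 2 (Y + V = U) on D(Y)={5,6,7,8,9,10} D(V)={4,6,7,8,9} D(U)={3,7,8,9,10}: Y {5,6,7,8,9,10}->{5,6}; V {4,6,7,8,9}->{4}; U {3,7,8,9,10}->{9,10}
Constraint 3 (V + Y = U) on D(V)={4} D(Y)={5,6} D(U)={9,10}: no change
So after all 3 constraints: D(U) = {9,10}

Answer: {9,10}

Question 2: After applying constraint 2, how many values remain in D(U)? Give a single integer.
Answer: 2

Derivation:
Constraint 1 (V < Y) on D(V)={4,6,7,8,9,10} D(Y)={5,6,7,8,9,10}: V {4,6,7,8,9,10}->{4,6,7,8,9}
Constraint 2 (Y + V = U) on D(Y)={5,6,7,8,9,10} D(V)={4,6,7,8,9} D(U)={3,7,8,9,10}: Y {5,6,7,8,9,10}->{5,6}; V {4,6,7,8,9}->{4}; U {3,7,8,9,10}->{9,10}
So after constraint 2: D(U)={9,10}, size = 2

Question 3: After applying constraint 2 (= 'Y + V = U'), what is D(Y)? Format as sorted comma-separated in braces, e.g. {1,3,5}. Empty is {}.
Constraint 1 (V < Y) on D(V)={4,6,7,8,9,10} D(Y)={5,6,7,8,9,10}: V {4,6,7,8,9,10}->{4,6,7,8,9}
Constraint 2 (Y + V = U) on D(Y)={5,6,7,8,9,10} D(V)={4,6,7,8,9} D(U)={3,7,8,9,10}: Y {5,6,7,8,9,10}->{5,6}; V {4,6,7,8,9}->{4}; U {3,7,8,9,10}->{9,10}
So after constraint 2: D(Y) = {5,6}

Answer: {5,6}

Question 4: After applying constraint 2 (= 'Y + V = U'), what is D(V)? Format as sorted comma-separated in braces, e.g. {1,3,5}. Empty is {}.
Constraint 1 (V < Y) on D(V)={4,6,7,8,9,10} D(Y)={5,6,7,8,9,10}: V {4,6,7,8,9,10}->{4,6,7,8,9}
Constraint 2 (Y + V = U) on D(Y)={5,6,7,8,9,10} D(V)={4,6,7,8,9} D(U)={3,7,8,9,10}: Y {5,6,7,8,9,10}->{5,6}; V {4,6,7,8,9}->{4}; U {3,7,8,9,10}->{9,10}
So after constraint 2: D(V) = {4}

Answer: {4}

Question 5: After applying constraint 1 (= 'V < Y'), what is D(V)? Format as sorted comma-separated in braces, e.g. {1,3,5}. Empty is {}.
Constraint 1 (V < Y) on D(V)={4,6,7,8,9,10} D(Y)={5,6,7,8,9,10}: V {4,6,7,8,9,10}->{4,6,7,8,9}
So after constraint 1: D(V) = {4,6,7,8,9}

Answer: {4,6,7,8,9}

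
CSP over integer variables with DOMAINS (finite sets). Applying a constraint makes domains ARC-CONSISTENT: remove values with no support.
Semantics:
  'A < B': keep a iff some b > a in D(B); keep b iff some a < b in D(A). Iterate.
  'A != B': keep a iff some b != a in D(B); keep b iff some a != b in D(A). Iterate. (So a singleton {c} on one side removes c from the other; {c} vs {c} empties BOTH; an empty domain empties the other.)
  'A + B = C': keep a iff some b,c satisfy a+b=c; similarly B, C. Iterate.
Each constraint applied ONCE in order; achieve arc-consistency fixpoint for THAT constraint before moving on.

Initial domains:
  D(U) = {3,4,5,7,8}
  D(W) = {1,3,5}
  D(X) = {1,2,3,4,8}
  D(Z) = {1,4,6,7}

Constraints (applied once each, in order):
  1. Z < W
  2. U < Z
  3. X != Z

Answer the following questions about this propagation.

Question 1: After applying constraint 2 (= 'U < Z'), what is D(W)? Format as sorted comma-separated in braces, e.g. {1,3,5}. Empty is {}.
Constraint 1 (Z < W) on D(Z)={1,4,6,7} D(W)={1,3,5}: Z {1,4,6,7}->{1,4}; W {1,3,5}->{3,5}
Constraint 2 (U < Z) on D(U)={3,4,5,7,8} D(Z)={1,4}: U {3,4,5,7,8}->{3}; Z {1,4}->{4}
So after constraint 2: D(W) = {3,5}

Answer: {3,5}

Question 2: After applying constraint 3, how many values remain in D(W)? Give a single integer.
Answer: 2

Derivation:
Constraint 1 (Z < W) on D(Z)={1,4,6,7} D(W)={1,3,5}: Z {1,4,6,7}->{1,4}; W {1,3,5}->{3,5}
Constraint 2 (U < Z) on D(U)={3,4,5,7,8} D(Z)={1,4}: U {3,4,5,7,8}->{3}; Z {1,4}->{4}
Constraint 3 (X != Z) on D(X)={1,2,3,4,8} D(Z)={4}: X {1,2,3,4,8}->{1,2,3,8}
So after constraint 3: D(W)={3,5}, size = 2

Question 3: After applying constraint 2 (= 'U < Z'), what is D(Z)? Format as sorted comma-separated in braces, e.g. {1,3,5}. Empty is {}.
Answer: {4}

Derivation:
Constraint 1 (Z < W) on D(Z)={1,4,6,7} D(W)={1,3,5}: Z {1,4,6,7}->{1,4}; W {1,3,5}->{3,5}
Constraint 2 (U < Z) on D(U)={3,4,5,7,8} D(Z)={1,4}: U {3,4,5,7,8}->{3}; Z {1,4}->{4}
So after constraint 2: D(Z) = {4}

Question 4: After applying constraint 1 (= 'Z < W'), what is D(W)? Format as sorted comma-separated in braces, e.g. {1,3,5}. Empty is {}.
Constraint 1 (Z < W) on D(Z)={1,4,6,7} D(W)={1,3,5}: Z {1,4,6,7}->{1,4}; W {1,3,5}->{3,5}
So after constraint 1: D(W) = {3,5}

Answer: {3,5}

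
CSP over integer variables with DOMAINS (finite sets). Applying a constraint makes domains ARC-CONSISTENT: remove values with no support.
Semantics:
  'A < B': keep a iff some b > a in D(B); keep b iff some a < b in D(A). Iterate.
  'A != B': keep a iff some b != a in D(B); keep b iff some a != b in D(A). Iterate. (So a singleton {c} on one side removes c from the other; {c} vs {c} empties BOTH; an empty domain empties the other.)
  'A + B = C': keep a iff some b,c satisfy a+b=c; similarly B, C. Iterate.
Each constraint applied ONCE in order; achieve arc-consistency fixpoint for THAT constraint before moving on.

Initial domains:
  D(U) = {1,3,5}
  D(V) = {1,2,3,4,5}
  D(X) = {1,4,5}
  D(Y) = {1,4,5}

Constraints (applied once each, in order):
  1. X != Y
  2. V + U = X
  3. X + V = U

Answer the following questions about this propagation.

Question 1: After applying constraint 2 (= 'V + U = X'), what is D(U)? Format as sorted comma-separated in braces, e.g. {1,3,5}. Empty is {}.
Constraint 1 (X != Y) on D(X)={1,4,5} D(Y)={1,4,5}: no change
Constraint 2 (V + U = X) on D(V)={1,2,3,4,5} D(U)={1,3,5} D(X)={1,4,5}: V {1,2,3,4,5}->{1,2,3,4}; U {1,3,5}->{1,3}; X {1,4,5}->{4,5}
So after constraint 2: D(U) = {1,3}

Answer: {1,3}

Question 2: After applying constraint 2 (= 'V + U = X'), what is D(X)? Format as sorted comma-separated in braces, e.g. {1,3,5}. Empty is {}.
Answer: {4,5}

Derivation:
Constraint 1 (X != Y) on D(X)={1,4,5} D(Y)={1,4,5}: no change
Constraint 2 (V + U = X) on D(V)={1,2,3,4,5} D(U)={1,3,5} D(X)={1,4,5}: V {1,2,3,4,5}->{1,2,3,4}; U {1,3,5}->{1,3}; X {1,4,5}->{4,5}
So after constraint 2: D(X) = {4,5}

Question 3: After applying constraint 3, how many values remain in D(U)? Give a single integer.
Constraint 1 (X != Y) on D(X)={1,4,5} D(Y)={1,4,5}: no change
Constraint 2 (V + U = X) on D(V)={1,2,3,4,5} D(U)={1,3,5} D(X)={1,4,5}: V {1,2,3,4,5}->{1,2,3,4}; U {1,3,5}->{1,3}; X {1,4,5}->{4,5}
Constraint 3 (X + V = U) on D(X)={4,5} D(V)={1,2,3,4} D(U)={1,3}: X {4,5}->{}; V {1,2,3,4}->{}; U {1,3}->{}
So after constraint 3: D(U)={}, size = 0

Answer: 0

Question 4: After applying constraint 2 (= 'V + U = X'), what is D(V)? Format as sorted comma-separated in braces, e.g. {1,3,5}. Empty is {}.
Answer: {1,2,3,4}

Derivation:
Constraint 1 (X != Y) on D(X)={1,4,5} D(Y)={1,4,5}: no change
Constraint 2 (V + U = X) on D(V)={1,2,3,4,5} D(U)={1,3,5} D(X)={1,4,5}: V {1,2,3,4,5}->{1,2,3,4}; U {1,3,5}->{1,3}; X {1,4,5}->{4,5}
So after constraint 2: D(V) = {1,2,3,4}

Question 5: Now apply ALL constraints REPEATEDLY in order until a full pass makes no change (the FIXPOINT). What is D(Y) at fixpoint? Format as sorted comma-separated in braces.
pass 0 (initial): D(Y)={1,4,5}
pass 1: U {1,3,5}->{}; V {1,2,3,4,5}->{}; X {1,4,5}->{}
pass 2: Y {1,4,5}->{}
pass 3: no change
Fixpoint after 3 passes: D(Y) = {}

Answer: {}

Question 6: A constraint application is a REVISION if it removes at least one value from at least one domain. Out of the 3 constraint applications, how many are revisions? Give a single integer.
Answer: 2

Derivation:
Constraint 1 (X != Y) on D(X)={1,4,5} D(Y)={1,4,5}: no change => not a revision
Constraint 2 (V + U = X) on D(V)={1,2,3,4,5} D(U)={1,3,5} D(X)={1,4,5}: V {1,2,3,4,5}->{1,2,3,4}; U {1,3,5}->{1,3}; X {1,4,5}->{4,5} => REVISION
Constraint 3 (X + V = U) on D(X)={4,5} D(V)={1,2,3,4} D(U)={1,3}: X {4,5}->{}; V {1,2,3,4}->{}; U {1,3}->{} => REVISION
Total revisions = 2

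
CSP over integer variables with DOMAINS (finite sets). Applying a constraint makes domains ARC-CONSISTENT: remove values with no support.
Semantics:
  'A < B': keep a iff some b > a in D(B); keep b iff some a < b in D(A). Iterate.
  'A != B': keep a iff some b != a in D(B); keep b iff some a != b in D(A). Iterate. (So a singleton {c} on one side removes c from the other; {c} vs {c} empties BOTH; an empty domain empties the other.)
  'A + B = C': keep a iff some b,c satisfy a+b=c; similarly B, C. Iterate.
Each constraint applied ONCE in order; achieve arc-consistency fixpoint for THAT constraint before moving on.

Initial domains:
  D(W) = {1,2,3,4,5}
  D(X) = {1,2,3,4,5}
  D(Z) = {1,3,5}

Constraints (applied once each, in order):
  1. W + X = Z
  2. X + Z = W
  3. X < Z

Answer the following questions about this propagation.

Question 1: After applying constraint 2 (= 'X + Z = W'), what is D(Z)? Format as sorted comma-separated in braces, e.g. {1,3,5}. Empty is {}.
Constraint 1 (W + X = Z) on D(W)={1,2,3,4,5} D(X)={1,2,3,4,5} D(Z)={1,3,5}: W {1,2,3,4,5}->{1,2,3,4}; X {1,2,3,4,5}->{1,2,3,4}; Z {1,3,5}->{3,5}
Constraint 2 (X + Z = W) on D(X)={1,2,3,4} D(Z)={3,5} D(W)={1,2,3,4}: X {1,2,3,4}->{1}; Z {3,5}->{3}; W {1,2,3,4}->{4}
So after constraint 2: D(Z) = {3}

Answer: {3}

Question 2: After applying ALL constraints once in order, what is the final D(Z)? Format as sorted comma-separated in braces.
Answer: {3}

Derivation:
Constraint 1 (W + X = Z) on D(W)={1,2,3,4,5} D(X)={1,2,3,4,5} D(Z)={1,3,5}: W {1,2,3,4,5}->{1,2,3,4}; X {1,2,3,4,5}->{1,2,3,4}; Z {1,3,5}->{3,5}
Constraint 2 (X + Z = W) on D(X)={1,2,3,4} D(Z)={3,5} D(W)={1,2,3,4}: X {1,2,3,4}->{1}; Z {3,5}->{3}; W {1,2,3,4}->{4}
Constraint 3 (X < Z) on D(X)={1} D(Z)={3}: no change
So after all 3 constraints: D(Z) = {3}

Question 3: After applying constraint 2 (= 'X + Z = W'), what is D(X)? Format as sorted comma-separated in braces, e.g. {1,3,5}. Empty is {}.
Answer: {1}

Derivation:
Constraint 1 (W + X = Z) on D(W)={1,2,3,4,5} D(X)={1,2,3,4,5} D(Z)={1,3,5}: W {1,2,3,4,5}->{1,2,3,4}; X {1,2,3,4,5}->{1,2,3,4}; Z {1,3,5}->{3,5}
Constraint 2 (X + Z = W) on D(X)={1,2,3,4} D(Z)={3,5} D(W)={1,2,3,4}: X {1,2,3,4}->{1}; Z {3,5}->{3}; W {1,2,3,4}->{4}
So after constraint 2: D(X) = {1}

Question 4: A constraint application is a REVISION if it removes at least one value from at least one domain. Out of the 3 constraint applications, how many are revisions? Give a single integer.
Answer: 2

Derivation:
Constraint 1 (W + X = Z) on D(W)={1,2,3,4,5} D(X)={1,2,3,4,5} D(Z)={1,3,5}: W {1,2,3,4,5}->{1,2,3,4}; X {1,2,3,4,5}->{1,2,3,4}; Z {1,3,5}->{3,5} => REVISION
Constraint 2 (X + Z = W) on D(X)={1,2,3,4} D(Z)={3,5} D(W)={1,2,3,4}: X {1,2,3,4}->{1}; Z {3,5}->{3}; W {1,2,3,4}->{4} => REVISION
Constraint 3 (X < Z) on D(X)={1} D(Z)={3}: no change => not a revision
Total revisions = 2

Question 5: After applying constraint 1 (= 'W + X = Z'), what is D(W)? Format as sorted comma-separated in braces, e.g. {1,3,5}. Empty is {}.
Answer: {1,2,3,4}

Derivation:
Constraint 1 (W + X = Z) on D(W)={1,2,3,4,5} D(X)={1,2,3,4,5} D(Z)={1,3,5}: W {1,2,3,4,5}->{1,2,3,4}; X {1,2,3,4,5}->{1,2,3,4}; Z {1,3,5}->{3,5}
So after constraint 1: D(W) = {1,2,3,4}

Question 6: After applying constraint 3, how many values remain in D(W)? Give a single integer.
Constraint 1 (W + X = Z) on D(W)={1,2,3,4,5} D(X)={1,2,3,4,5} D(Z)={1,3,5}: W {1,2,3,4,5}->{1,2,3,4}; X {1,2,3,4,5}->{1,2,3,4}; Z {1,3,5}->{3,5}
Constraint 2 (X + Z = W) on D(X)={1,2,3,4} D(Z)={3,5} D(W)={1,2,3,4}: X {1,2,3,4}->{1}; Z {3,5}->{3}; W {1,2,3,4}->{4}
Constraint 3 (X < Z) on D(X)={1} D(Z)={3}: no change
So after constraint 3: D(W)={4}, size = 1

Answer: 1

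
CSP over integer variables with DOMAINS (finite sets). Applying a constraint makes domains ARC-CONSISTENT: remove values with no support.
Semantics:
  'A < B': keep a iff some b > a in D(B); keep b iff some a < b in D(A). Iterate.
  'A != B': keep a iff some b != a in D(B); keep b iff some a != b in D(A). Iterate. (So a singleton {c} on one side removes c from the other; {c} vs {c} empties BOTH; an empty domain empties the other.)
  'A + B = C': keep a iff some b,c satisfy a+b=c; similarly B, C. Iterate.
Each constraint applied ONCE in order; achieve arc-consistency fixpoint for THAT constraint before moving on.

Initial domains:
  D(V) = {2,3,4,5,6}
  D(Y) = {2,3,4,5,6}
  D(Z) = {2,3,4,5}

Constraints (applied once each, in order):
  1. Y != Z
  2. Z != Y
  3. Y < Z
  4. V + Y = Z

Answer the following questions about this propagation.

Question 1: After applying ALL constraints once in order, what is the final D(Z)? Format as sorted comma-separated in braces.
Constraint 1 (Y != Z) on D(Y)={2,3,4,5,6} D(Z)={2,3,4,5}: no change
Constraint 2 (Z != Y) on D(Z)={2,3,4,5} D(Y)={2,3,4,5,6}: no change
Constraint 3 (Y < Z) on D(Y)={2,3,4,5,6} D(Z)={2,3,4,5}: Y {2,3,4,5,6}->{2,3,4}; Z {2,3,4,5}->{3,4,5}
Constraint 4 (V + Y = Z) on D(V)={2,3,4,5,6} D(Y)={2,3,4} D(Z)={3,4,5}: V {2,3,4,5,6}->{2,3}; Y {2,3,4}->{2,3}; Z {3,4,5}->{4,5}
So after all 4 constraints: D(Z) = {4,5}

Answer: {4,5}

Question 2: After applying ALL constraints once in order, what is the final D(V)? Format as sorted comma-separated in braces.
Constraint 1 (Y != Z) on D(Y)={2,3,4,5,6} D(Z)={2,3,4,5}: no change
Constraint 2 (Z != Y) on D(Z)={2,3,4,5} D(Y)={2,3,4,5,6}: no change
Constraint 3 (Y < Z) on D(Y)={2,3,4,5,6} D(Z)={2,3,4,5}: Y {2,3,4,5,6}->{2,3,4}; Z {2,3,4,5}->{3,4,5}
Constraint 4 (V + Y = Z) on D(V)={2,3,4,5,6} D(Y)={2,3,4} D(Z)={3,4,5}: V {2,3,4,5,6}->{2,3}; Y {2,3,4}->{2,3}; Z {3,4,5}->{4,5}
So after all 4 constraints: D(V) = {2,3}

Answer: {2,3}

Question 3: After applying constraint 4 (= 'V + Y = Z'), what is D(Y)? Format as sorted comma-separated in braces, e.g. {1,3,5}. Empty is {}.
Answer: {2,3}

Derivation:
Constraint 1 (Y != Z) on D(Y)={2,3,4,5,6} D(Z)={2,3,4,5}: no change
Constraint 2 (Z != Y) on D(Z)={2,3,4,5} D(Y)={2,3,4,5,6}: no change
Constraint 3 (Y < Z) on D(Y)={2,3,4,5,6} D(Z)={2,3,4,5}: Y {2,3,4,5,6}->{2,3,4}; Z {2,3,4,5}->{3,4,5}
Constraint 4 (V + Y = Z) on D(V)={2,3,4,5,6} D(Y)={2,3,4} D(Z)={3,4,5}: V {2,3,4,5,6}->{2,3}; Y {2,3,4}->{2,3}; Z {3,4,5}->{4,5}
So after constraint 4: D(Y) = {2,3}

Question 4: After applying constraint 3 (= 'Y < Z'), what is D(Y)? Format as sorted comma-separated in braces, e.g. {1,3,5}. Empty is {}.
Answer: {2,3,4}

Derivation:
Constraint 1 (Y != Z) on D(Y)={2,3,4,5,6} D(Z)={2,3,4,5}: no change
Constraint 2 (Z != Y) on D(Z)={2,3,4,5} D(Y)={2,3,4,5,6}: no change
Constraint 3 (Y < Z) on D(Y)={2,3,4,5,6} D(Z)={2,3,4,5}: Y {2,3,4,5,6}->{2,3,4}; Z {2,3,4,5}->{3,4,5}
So after constraint 3: D(Y) = {2,3,4}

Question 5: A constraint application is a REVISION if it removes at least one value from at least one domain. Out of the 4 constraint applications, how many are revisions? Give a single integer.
Answer: 2

Derivation:
Constraint 1 (Y != Z) on D(Y)={2,3,4,5,6} D(Z)={2,3,4,5}: no change => not a revision
Constraint 2 (Z != Y) on D(Z)={2,3,4,5} D(Y)={2,3,4,5,6}: no change => not a revision
Constraint 3 (Y < Z) on D(Y)={2,3,4,5,6} D(Z)={2,3,4,5}: Y {2,3,4,5,6}->{2,3,4}; Z {2,3,4,5}->{3,4,5} => REVISION
Constraint 4 (V + Y = Z) on D(V)={2,3,4,5,6} D(Y)={2,3,4} D(Z)={3,4,5}: V {2,3,4,5,6}->{2,3}; Y {2,3,4}->{2,3}; Z {3,4,5}->{4,5} => REVISION
Total revisions = 2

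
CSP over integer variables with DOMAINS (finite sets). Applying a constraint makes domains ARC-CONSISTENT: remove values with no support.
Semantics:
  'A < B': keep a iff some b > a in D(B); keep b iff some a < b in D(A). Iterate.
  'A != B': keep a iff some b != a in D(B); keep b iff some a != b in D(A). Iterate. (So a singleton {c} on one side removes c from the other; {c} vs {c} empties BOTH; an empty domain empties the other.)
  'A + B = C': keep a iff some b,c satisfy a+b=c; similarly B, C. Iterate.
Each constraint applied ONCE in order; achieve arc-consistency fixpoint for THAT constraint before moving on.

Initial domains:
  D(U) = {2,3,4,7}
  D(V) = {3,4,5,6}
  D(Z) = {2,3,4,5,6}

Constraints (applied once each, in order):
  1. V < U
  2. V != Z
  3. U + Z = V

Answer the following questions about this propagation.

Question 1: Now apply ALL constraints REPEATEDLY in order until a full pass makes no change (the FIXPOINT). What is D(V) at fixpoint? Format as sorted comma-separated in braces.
Answer: {}

Derivation:
pass 0 (initial): D(V)={3,4,5,6}
pass 1: U {2,3,4,7}->{4}; V {3,4,5,6}->{6}; Z {2,3,4,5,6}->{2}
pass 2: U {4}->{}; V {6}->{}; Z {2}->{}
pass 3: no change
Fixpoint after 3 passes: D(V) = {}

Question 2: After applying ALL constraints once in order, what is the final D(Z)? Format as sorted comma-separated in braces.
Constraint 1 (V < U) on D(V)={3,4,5,6} D(U)={2,3,4,7}: U {2,3,4,7}->{4,7}
Constraint 2 (V != Z) on D(V)={3,4,5,6} D(Z)={2,3,4,5,6}: no change
Constraint 3 (U + Z = V) on D(U)={4,7} D(Z)={2,3,4,5,6} D(V)={3,4,5,6}: U {4,7}->{4}; Z {2,3,4,5,6}->{2}; V {3,4,5,6}->{6}
So after all 3 constraints: D(Z) = {2}

Answer: {2}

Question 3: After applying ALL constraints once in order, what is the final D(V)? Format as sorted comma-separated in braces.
Constraint 1 (V < U) on D(V)={3,4,5,6} D(U)={2,3,4,7}: U {2,3,4,7}->{4,7}
Constraint 2 (V != Z) on D(V)={3,4,5,6} D(Z)={2,3,4,5,6}: no change
Constraint 3 (U + Z = V) on D(U)={4,7} D(Z)={2,3,4,5,6} D(V)={3,4,5,6}: U {4,7}->{4}; Z {2,3,4,5,6}->{2}; V {3,4,5,6}->{6}
So after all 3 constraints: D(V) = {6}

Answer: {6}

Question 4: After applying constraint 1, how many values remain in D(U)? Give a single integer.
Constraint 1 (V < U) on D(V)={3,4,5,6} D(U)={2,3,4,7}: U {2,3,4,7}->{4,7}
So after constraint 1: D(U)={4,7}, size = 2

Answer: 2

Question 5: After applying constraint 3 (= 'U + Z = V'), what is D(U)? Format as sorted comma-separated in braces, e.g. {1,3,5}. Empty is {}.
Answer: {4}

Derivation:
Constraint 1 (V < U) on D(V)={3,4,5,6} D(U)={2,3,4,7}: U {2,3,4,7}->{4,7}
Constraint 2 (V != Z) on D(V)={3,4,5,6} D(Z)={2,3,4,5,6}: no change
Constraint 3 (U + Z = V) on D(U)={4,7} D(Z)={2,3,4,5,6} D(V)={3,4,5,6}: U {4,7}->{4}; Z {2,3,4,5,6}->{2}; V {3,4,5,6}->{6}
So after constraint 3: D(U) = {4}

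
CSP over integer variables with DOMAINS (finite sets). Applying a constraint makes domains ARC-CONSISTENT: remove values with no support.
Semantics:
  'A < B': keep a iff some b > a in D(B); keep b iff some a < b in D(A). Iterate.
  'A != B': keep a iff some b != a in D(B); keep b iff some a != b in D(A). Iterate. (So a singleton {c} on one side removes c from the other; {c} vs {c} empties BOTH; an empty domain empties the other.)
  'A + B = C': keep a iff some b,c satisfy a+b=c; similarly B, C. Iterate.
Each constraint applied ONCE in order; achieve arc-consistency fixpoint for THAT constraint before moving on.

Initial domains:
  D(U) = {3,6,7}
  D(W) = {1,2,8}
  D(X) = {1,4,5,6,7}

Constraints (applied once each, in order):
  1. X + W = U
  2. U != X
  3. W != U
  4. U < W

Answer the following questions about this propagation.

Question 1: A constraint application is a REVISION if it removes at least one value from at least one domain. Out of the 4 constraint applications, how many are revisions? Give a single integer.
Answer: 2

Derivation:
Constraint 1 (X + W = U) on D(X)={1,4,5,6,7} D(W)={1,2,8} D(U)={3,6,7}: X {1,4,5,6,7}->{1,4,5,6}; W {1,2,8}->{1,2} => REVISION
Constraint 2 (U != X) on D(U)={3,6,7} D(X)={1,4,5,6}: no change => not a revision
Constraint 3 (W != U) on D(W)={1,2} D(U)={3,6,7}: no change => not a revision
Constraint 4 (U < W) on D(U)={3,6,7} D(W)={1,2}: U {3,6,7}->{}; W {1,2}->{} => REVISION
Total revisions = 2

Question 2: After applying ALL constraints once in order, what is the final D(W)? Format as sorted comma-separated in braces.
Constraint 1 (X + W = U) on D(X)={1,4,5,6,7} D(W)={1,2,8} D(U)={3,6,7}: X {1,4,5,6,7}->{1,4,5,6}; W {1,2,8}->{1,2}
Constraint 2 (U != X) on D(U)={3,6,7} D(X)={1,4,5,6}: no change
Constraint 3 (W != U) on D(W)={1,2} D(U)={3,6,7}: no change
Constraint 4 (U < W) on D(U)={3,6,7} D(W)={1,2}: U {3,6,7}->{}; W {1,2}->{}
So after all 4 constraints: D(W) = {}

Answer: {}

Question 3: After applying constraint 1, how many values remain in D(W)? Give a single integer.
Constraint 1 (X + W = U) on D(X)={1,4,5,6,7} D(W)={1,2,8} D(U)={3,6,7}: X {1,4,5,6,7}->{1,4,5,6}; W {1,2,8}->{1,2}
So after constraint 1: D(W)={1,2}, size = 2

Answer: 2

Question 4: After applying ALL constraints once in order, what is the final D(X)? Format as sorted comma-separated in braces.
Answer: {1,4,5,6}

Derivation:
Constraint 1 (X + W = U) on D(X)={1,4,5,6,7} D(W)={1,2,8} D(U)={3,6,7}: X {1,4,5,6,7}->{1,4,5,6}; W {1,2,8}->{1,2}
Constraint 2 (U != X) on D(U)={3,6,7} D(X)={1,4,5,6}: no change
Constraint 3 (W != U) on D(W)={1,2} D(U)={3,6,7}: no change
Constraint 4 (U < W) on D(U)={3,6,7} D(W)={1,2}: U {3,6,7}->{}; W {1,2}->{}
So after all 4 constraints: D(X) = {1,4,5,6}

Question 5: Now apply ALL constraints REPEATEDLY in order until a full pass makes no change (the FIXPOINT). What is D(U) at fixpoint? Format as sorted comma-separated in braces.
Answer: {}

Derivation:
pass 0 (initial): D(U)={3,6,7}
pass 1: U {3,6,7}->{}; W {1,2,8}->{}; X {1,4,5,6,7}->{1,4,5,6}
pass 2: X {1,4,5,6}->{}
pass 3: no change
Fixpoint after 3 passes: D(U) = {}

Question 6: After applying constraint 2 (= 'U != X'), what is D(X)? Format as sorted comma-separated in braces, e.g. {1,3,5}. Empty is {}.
Constraint 1 (X + W = U) on D(X)={1,4,5,6,7} D(W)={1,2,8} D(U)={3,6,7}: X {1,4,5,6,7}->{1,4,5,6}; W {1,2,8}->{1,2}
Constraint 2 (U != X) on D(U)={3,6,7} D(X)={1,4,5,6}: no change
So after constraint 2: D(X) = {1,4,5,6}

Answer: {1,4,5,6}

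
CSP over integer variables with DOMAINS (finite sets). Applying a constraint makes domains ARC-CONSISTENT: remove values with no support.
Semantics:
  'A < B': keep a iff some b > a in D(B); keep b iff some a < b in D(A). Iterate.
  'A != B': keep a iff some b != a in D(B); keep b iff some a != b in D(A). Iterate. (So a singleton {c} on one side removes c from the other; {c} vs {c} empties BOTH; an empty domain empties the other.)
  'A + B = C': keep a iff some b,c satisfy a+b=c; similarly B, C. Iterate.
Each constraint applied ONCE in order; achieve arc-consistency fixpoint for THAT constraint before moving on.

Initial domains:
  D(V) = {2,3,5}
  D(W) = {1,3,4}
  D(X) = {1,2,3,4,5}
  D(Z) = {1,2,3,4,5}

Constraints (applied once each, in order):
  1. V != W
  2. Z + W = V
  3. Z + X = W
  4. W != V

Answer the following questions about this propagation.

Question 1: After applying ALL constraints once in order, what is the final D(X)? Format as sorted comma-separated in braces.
Answer: {1,2,3}

Derivation:
Constraint 1 (V != W) on D(V)={2,3,5} D(W)={1,3,4}: no change
Constraint 2 (Z + W = V) on D(Z)={1,2,3,4,5} D(W)={1,3,4} D(V)={2,3,5}: Z {1,2,3,4,5}->{1,2,4}
Constraint 3 (Z + X = W) on D(Z)={1,2,4} D(X)={1,2,3,4,5} D(W)={1,3,4}: Z {1,2,4}->{1,2}; X {1,2,3,4,5}->{1,2,3}; W {1,3,4}->{3,4}
Constraint 4 (W != V) on D(W)={3,4} D(V)={2,3,5}: no change
So after all 4 constraints: D(X) = {1,2,3}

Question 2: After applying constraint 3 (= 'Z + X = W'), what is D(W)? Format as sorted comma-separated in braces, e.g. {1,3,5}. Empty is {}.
Constraint 1 (V != W) on D(V)={2,3,5} D(W)={1,3,4}: no change
Constraint 2 (Z + W = V) on D(Z)={1,2,3,4,5} D(W)={1,3,4} D(V)={2,3,5}: Z {1,2,3,4,5}->{1,2,4}
Constraint 3 (Z + X = W) on D(Z)={1,2,4} D(X)={1,2,3,4,5} D(W)={1,3,4}: Z {1,2,4}->{1,2}; X {1,2,3,4,5}->{1,2,3}; W {1,3,4}->{3,4}
So after constraint 3: D(W) = {3,4}

Answer: {3,4}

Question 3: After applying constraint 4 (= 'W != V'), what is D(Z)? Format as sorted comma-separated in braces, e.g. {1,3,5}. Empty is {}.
Answer: {1,2}

Derivation:
Constraint 1 (V != W) on D(V)={2,3,5} D(W)={1,3,4}: no change
Constraint 2 (Z + W = V) on D(Z)={1,2,3,4,5} D(W)={1,3,4} D(V)={2,3,5}: Z {1,2,3,4,5}->{1,2,4}
Constraint 3 (Z + X = W) on D(Z)={1,2,4} D(X)={1,2,3,4,5} D(W)={1,3,4}: Z {1,2,4}->{1,2}; X {1,2,3,4,5}->{1,2,3}; W {1,3,4}->{3,4}
Constraint 4 (W != V) on D(W)={3,4} D(V)={2,3,5}: no change
So after constraint 4: D(Z) = {1,2}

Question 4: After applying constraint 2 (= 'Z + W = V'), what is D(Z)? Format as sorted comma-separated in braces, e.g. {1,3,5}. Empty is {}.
Answer: {1,2,4}

Derivation:
Constraint 1 (V != W) on D(V)={2,3,5} D(W)={1,3,4}: no change
Constraint 2 (Z + W = V) on D(Z)={1,2,3,4,5} D(W)={1,3,4} D(V)={2,3,5}: Z {1,2,3,4,5}->{1,2,4}
So after constraint 2: D(Z) = {1,2,4}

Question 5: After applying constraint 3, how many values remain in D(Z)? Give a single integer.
Constraint 1 (V != W) on D(V)={2,3,5} D(W)={1,3,4}: no change
Constraint 2 (Z + W = V) on D(Z)={1,2,3,4,5} D(W)={1,3,4} D(V)={2,3,5}: Z {1,2,3,4,5}->{1,2,4}
Constraint 3 (Z + X = W) on D(Z)={1,2,4} D(X)={1,2,3,4,5} D(W)={1,3,4}: Z {1,2,4}->{1,2}; X {1,2,3,4,5}->{1,2,3}; W {1,3,4}->{3,4}
So after constraint 3: D(Z)={1,2}, size = 2

Answer: 2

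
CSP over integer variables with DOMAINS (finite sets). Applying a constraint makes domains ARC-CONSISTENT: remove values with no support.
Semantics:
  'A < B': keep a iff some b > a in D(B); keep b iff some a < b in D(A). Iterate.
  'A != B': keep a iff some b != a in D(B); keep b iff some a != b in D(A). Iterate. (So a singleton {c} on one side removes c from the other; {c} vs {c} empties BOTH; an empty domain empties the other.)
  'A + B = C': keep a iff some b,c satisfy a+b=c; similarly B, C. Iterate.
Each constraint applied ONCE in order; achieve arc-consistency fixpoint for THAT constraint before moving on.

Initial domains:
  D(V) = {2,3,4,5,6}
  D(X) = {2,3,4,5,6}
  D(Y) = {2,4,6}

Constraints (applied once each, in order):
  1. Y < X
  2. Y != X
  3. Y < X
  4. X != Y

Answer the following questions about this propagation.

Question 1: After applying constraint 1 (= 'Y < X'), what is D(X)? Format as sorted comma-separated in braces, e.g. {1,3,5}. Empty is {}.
Answer: {3,4,5,6}

Derivation:
Constraint 1 (Y < X) on D(Y)={2,4,6} D(X)={2,3,4,5,6}: Y {2,4,6}->{2,4}; X {2,3,4,5,6}->{3,4,5,6}
So after constraint 1: D(X) = {3,4,5,6}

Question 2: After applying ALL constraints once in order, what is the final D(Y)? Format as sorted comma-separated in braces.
Answer: {2,4}

Derivation:
Constraint 1 (Y < X) on D(Y)={2,4,6} D(X)={2,3,4,5,6}: Y {2,4,6}->{2,4}; X {2,3,4,5,6}->{3,4,5,6}
Constraint 2 (Y != X) on D(Y)={2,4} D(X)={3,4,5,6}: no change
Constraint 3 (Y < X) on D(Y)={2,4} D(X)={3,4,5,6}: no change
Constraint 4 (X != Y) on D(X)={3,4,5,6} D(Y)={2,4}: no change
So after all 4 constraints: D(Y) = {2,4}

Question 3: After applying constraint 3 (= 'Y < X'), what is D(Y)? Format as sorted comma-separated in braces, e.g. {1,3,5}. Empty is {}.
Constraint 1 (Y < X) on D(Y)={2,4,6} D(X)={2,3,4,5,6}: Y {2,4,6}->{2,4}; X {2,3,4,5,6}->{3,4,5,6}
Constraint 2 (Y != X) on D(Y)={2,4} D(X)={3,4,5,6}: no change
Constraint 3 (Y < X) on D(Y)={2,4} D(X)={3,4,5,6}: no change
So after constraint 3: D(Y) = {2,4}

Answer: {2,4}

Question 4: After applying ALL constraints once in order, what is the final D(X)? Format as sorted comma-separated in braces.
Constraint 1 (Y < X) on D(Y)={2,4,6} D(X)={2,3,4,5,6}: Y {2,4,6}->{2,4}; X {2,3,4,5,6}->{3,4,5,6}
Constraint 2 (Y != X) on D(Y)={2,4} D(X)={3,4,5,6}: no change
Constraint 3 (Y < X) on D(Y)={2,4} D(X)={3,4,5,6}: no change
Constraint 4 (X != Y) on D(X)={3,4,5,6} D(Y)={2,4}: no change
So after all 4 constraints: D(X) = {3,4,5,6}

Answer: {3,4,5,6}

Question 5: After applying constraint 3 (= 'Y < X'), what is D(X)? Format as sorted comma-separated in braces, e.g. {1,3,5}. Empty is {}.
Answer: {3,4,5,6}

Derivation:
Constraint 1 (Y < X) on D(Y)={2,4,6} D(X)={2,3,4,5,6}: Y {2,4,6}->{2,4}; X {2,3,4,5,6}->{3,4,5,6}
Constraint 2 (Y != X) on D(Y)={2,4} D(X)={3,4,5,6}: no change
Constraint 3 (Y < X) on D(Y)={2,4} D(X)={3,4,5,6}: no change
So after constraint 3: D(X) = {3,4,5,6}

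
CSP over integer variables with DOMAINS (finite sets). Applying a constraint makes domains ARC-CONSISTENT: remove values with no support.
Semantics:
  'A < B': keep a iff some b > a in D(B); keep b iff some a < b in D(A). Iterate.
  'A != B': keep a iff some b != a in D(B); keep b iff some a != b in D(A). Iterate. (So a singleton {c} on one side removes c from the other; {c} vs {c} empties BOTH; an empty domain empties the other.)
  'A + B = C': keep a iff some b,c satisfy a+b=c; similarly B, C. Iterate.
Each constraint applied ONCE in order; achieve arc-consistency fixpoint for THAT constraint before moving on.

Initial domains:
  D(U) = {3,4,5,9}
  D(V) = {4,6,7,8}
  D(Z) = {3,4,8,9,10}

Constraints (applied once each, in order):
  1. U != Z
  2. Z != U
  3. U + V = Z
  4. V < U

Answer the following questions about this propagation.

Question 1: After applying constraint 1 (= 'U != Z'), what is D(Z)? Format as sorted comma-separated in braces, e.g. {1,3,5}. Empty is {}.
Constraint 1 (U != Z) on D(U)={3,4,5,9} D(Z)={3,4,8,9,10}: no change
So after constraint 1: D(Z) = {3,4,8,9,10}

Answer: {3,4,8,9,10}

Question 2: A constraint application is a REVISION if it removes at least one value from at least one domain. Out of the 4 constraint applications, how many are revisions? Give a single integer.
Constraint 1 (U != Z) on D(U)={3,4,5,9} D(Z)={3,4,8,9,10}: no change => not a revision
Constraint 2 (Z != U) on D(Z)={3,4,8,9,10} D(U)={3,4,5,9}: no change => not a revision
Constraint 3 (U + V = Z) on D(U)={3,4,5,9} D(V)={4,6,7,8} D(Z)={3,4,8,9,10}: U {3,4,5,9}->{3,4,5}; V {4,6,7,8}->{4,6,7}; Z {3,4,8,9,10}->{8,9,10} => REVISION
Constraint 4 (V < U) on D(V)={4,6,7} D(U)={3,4,5}: V {4,6,7}->{4}; U {3,4,5}->{5} => REVISION
Total revisions = 2

Answer: 2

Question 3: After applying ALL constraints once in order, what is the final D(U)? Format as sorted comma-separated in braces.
Answer: {5}

Derivation:
Constraint 1 (U != Z) on D(U)={3,4,5,9} D(Z)={3,4,8,9,10}: no change
Constraint 2 (Z != U) on D(Z)={3,4,8,9,10} D(U)={3,4,5,9}: no change
Constraint 3 (U + V = Z) on D(U)={3,4,5,9} D(V)={4,6,7,8} D(Z)={3,4,8,9,10}: U {3,4,5,9}->{3,4,5}; V {4,6,7,8}->{4,6,7}; Z {3,4,8,9,10}->{8,9,10}
Constraint 4 (V < U) on D(V)={4,6,7} D(U)={3,4,5}: V {4,6,7}->{4}; U {3,4,5}->{5}
So after all 4 constraints: D(U) = {5}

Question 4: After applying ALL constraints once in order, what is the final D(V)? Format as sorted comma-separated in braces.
Constraint 1 (U != Z) on D(U)={3,4,5,9} D(Z)={3,4,8,9,10}: no change
Constraint 2 (Z != U) on D(Z)={3,4,8,9,10} D(U)={3,4,5,9}: no change
Constraint 3 (U + V = Z) on D(U)={3,4,5,9} D(V)={4,6,7,8} D(Z)={3,4,8,9,10}: U {3,4,5,9}->{3,4,5}; V {4,6,7,8}->{4,6,7}; Z {3,4,8,9,10}->{8,9,10}
Constraint 4 (V < U) on D(V)={4,6,7} D(U)={3,4,5}: V {4,6,7}->{4}; U {3,4,5}->{5}
So after all 4 constraints: D(V) = {4}

Answer: {4}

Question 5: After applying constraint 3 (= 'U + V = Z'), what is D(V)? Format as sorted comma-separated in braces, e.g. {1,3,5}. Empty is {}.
Answer: {4,6,7}

Derivation:
Constraint 1 (U != Z) on D(U)={3,4,5,9} D(Z)={3,4,8,9,10}: no change
Constraint 2 (Z != U) on D(Z)={3,4,8,9,10} D(U)={3,4,5,9}: no change
Constraint 3 (U + V = Z) on D(U)={3,4,5,9} D(V)={4,6,7,8} D(Z)={3,4,8,9,10}: U {3,4,5,9}->{3,4,5}; V {4,6,7,8}->{4,6,7}; Z {3,4,8,9,10}->{8,9,10}
So after constraint 3: D(V) = {4,6,7}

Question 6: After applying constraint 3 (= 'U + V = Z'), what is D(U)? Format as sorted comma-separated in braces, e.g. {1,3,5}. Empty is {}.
Answer: {3,4,5}

Derivation:
Constraint 1 (U != Z) on D(U)={3,4,5,9} D(Z)={3,4,8,9,10}: no change
Constraint 2 (Z != U) on D(Z)={3,4,8,9,10} D(U)={3,4,5,9}: no change
Constraint 3 (U + V = Z) on D(U)={3,4,5,9} D(V)={4,6,7,8} D(Z)={3,4,8,9,10}: U {3,4,5,9}->{3,4,5}; V {4,6,7,8}->{4,6,7}; Z {3,4,8,9,10}->{8,9,10}
So after constraint 3: D(U) = {3,4,5}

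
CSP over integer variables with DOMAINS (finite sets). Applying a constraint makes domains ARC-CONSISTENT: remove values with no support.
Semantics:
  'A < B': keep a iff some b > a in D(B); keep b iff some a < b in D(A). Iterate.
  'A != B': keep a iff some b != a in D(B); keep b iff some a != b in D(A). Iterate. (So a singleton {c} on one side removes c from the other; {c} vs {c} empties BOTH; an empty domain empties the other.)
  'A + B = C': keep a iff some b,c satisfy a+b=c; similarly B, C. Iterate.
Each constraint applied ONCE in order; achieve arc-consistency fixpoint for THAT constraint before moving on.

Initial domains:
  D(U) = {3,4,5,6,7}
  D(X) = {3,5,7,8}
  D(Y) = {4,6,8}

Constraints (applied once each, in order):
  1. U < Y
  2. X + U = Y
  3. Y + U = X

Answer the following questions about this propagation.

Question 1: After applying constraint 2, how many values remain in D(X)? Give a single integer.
Constraint 1 (U < Y) on D(U)={3,4,5,6,7} D(Y)={4,6,8}: no change
Constraint 2 (X + U = Y) on D(X)={3,5,7,8} D(U)={3,4,5,6,7} D(Y)={4,6,8}: X {3,5,7,8}->{3,5}; U {3,4,5,6,7}->{3,5}; Y {4,6,8}->{6,8}
So after constraint 2: D(X)={3,5}, size = 2

Answer: 2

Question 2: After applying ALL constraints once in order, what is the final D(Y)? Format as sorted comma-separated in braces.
Answer: {}

Derivation:
Constraint 1 (U < Y) on D(U)={3,4,5,6,7} D(Y)={4,6,8}: no change
Constraint 2 (X + U = Y) on D(X)={3,5,7,8} D(U)={3,4,5,6,7} D(Y)={4,6,8}: X {3,5,7,8}->{3,5}; U {3,4,5,6,7}->{3,5}; Y {4,6,8}->{6,8}
Constraint 3 (Y + U = X) on D(Y)={6,8} D(U)={3,5} D(X)={3,5}: Y {6,8}->{}; U {3,5}->{}; X {3,5}->{}
So after all 3 constraints: D(Y) = {}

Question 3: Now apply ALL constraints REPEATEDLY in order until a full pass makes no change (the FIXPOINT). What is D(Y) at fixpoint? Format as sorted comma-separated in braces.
pass 0 (initial): D(Y)={4,6,8}
pass 1: U {3,4,5,6,7}->{}; X {3,5,7,8}->{}; Y {4,6,8}->{}
pass 2: no change
Fixpoint after 2 passes: D(Y) = {}

Answer: {}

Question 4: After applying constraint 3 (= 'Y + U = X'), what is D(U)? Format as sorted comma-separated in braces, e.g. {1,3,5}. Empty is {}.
Constraint 1 (U < Y) on D(U)={3,4,5,6,7} D(Y)={4,6,8}: no change
Constraint 2 (X + U = Y) on D(X)={3,5,7,8} D(U)={3,4,5,6,7} D(Y)={4,6,8}: X {3,5,7,8}->{3,5}; U {3,4,5,6,7}->{3,5}; Y {4,6,8}->{6,8}
Constraint 3 (Y + U = X) on D(Y)={6,8} D(U)={3,5} D(X)={3,5}: Y {6,8}->{}; U {3,5}->{}; X {3,5}->{}
So after constraint 3: D(U) = {}

Answer: {}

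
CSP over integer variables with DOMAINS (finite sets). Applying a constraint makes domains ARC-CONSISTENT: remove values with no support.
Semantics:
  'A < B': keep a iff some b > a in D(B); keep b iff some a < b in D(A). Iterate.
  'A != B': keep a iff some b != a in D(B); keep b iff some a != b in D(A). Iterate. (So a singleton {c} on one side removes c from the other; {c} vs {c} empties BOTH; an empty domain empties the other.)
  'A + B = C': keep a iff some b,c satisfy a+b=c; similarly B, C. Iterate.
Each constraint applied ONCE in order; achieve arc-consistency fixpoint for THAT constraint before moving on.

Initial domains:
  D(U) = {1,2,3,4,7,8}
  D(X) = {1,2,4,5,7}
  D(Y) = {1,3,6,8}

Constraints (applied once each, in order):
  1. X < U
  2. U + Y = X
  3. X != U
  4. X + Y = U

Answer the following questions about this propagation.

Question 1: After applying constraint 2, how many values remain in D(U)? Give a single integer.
Constraint 1 (X < U) on D(X)={1,2,4,5,7} D(U)={1,2,3,4,7,8}: U {1,2,3,4,7,8}->{2,3,4,7,8}
Constraint 2 (U + Y = X) on D(U)={2,3,4,7,8} D(Y)={1,3,6,8} D(X)={1,2,4,5,7}: U {2,3,4,7,8}->{2,3,4}; Y {1,3,6,8}->{1,3}; X {1,2,4,5,7}->{4,5,7}
So after constraint 2: D(U)={2,3,4}, size = 3

Answer: 3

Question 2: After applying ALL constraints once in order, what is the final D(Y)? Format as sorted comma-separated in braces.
Answer: {}

Derivation:
Constraint 1 (X < U) on D(X)={1,2,4,5,7} D(U)={1,2,3,4,7,8}: U {1,2,3,4,7,8}->{2,3,4,7,8}
Constraint 2 (U + Y = X) on D(U)={2,3,4,7,8} D(Y)={1,3,6,8} D(X)={1,2,4,5,7}: U {2,3,4,7,8}->{2,3,4}; Y {1,3,6,8}->{1,3}; X {1,2,4,5,7}->{4,5,7}
Constraint 3 (X != U) on D(X)={4,5,7} D(U)={2,3,4}: no change
Constraint 4 (X + Y = U) on D(X)={4,5,7} D(Y)={1,3} D(U)={2,3,4}: X {4,5,7}->{}; Y {1,3}->{}; U {2,3,4}->{}
So after all 4 constraints: D(Y) = {}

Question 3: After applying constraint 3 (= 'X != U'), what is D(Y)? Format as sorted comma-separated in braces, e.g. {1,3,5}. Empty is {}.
Answer: {1,3}

Derivation:
Constraint 1 (X < U) on D(X)={1,2,4,5,7} D(U)={1,2,3,4,7,8}: U {1,2,3,4,7,8}->{2,3,4,7,8}
Constraint 2 (U + Y = X) on D(U)={2,3,4,7,8} D(Y)={1,3,6,8} D(X)={1,2,4,5,7}: U {2,3,4,7,8}->{2,3,4}; Y {1,3,6,8}->{1,3}; X {1,2,4,5,7}->{4,5,7}
Constraint 3 (X != U) on D(X)={4,5,7} D(U)={2,3,4}: no change
So after constraint 3: D(Y) = {1,3}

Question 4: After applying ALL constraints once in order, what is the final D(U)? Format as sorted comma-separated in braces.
Answer: {}

Derivation:
Constraint 1 (X < U) on D(X)={1,2,4,5,7} D(U)={1,2,3,4,7,8}: U {1,2,3,4,7,8}->{2,3,4,7,8}
Constraint 2 (U + Y = X) on D(U)={2,3,4,7,8} D(Y)={1,3,6,8} D(X)={1,2,4,5,7}: U {2,3,4,7,8}->{2,3,4}; Y {1,3,6,8}->{1,3}; X {1,2,4,5,7}->{4,5,7}
Constraint 3 (X != U) on D(X)={4,5,7} D(U)={2,3,4}: no change
Constraint 4 (X + Y = U) on D(X)={4,5,7} D(Y)={1,3} D(U)={2,3,4}: X {4,5,7}->{}; Y {1,3}->{}; U {2,3,4}->{}
So after all 4 constraints: D(U) = {}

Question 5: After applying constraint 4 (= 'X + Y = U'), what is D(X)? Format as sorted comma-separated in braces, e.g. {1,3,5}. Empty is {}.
Answer: {}

Derivation:
Constraint 1 (X < U) on D(X)={1,2,4,5,7} D(U)={1,2,3,4,7,8}: U {1,2,3,4,7,8}->{2,3,4,7,8}
Constraint 2 (U + Y = X) on D(U)={2,3,4,7,8} D(Y)={1,3,6,8} D(X)={1,2,4,5,7}: U {2,3,4,7,8}->{2,3,4}; Y {1,3,6,8}->{1,3}; X {1,2,4,5,7}->{4,5,7}
Constraint 3 (X != U) on D(X)={4,5,7} D(U)={2,3,4}: no change
Constraint 4 (X + Y = U) on D(X)={4,5,7} D(Y)={1,3} D(U)={2,3,4}: X {4,5,7}->{}; Y {1,3}->{}; U {2,3,4}->{}
So after constraint 4: D(X) = {}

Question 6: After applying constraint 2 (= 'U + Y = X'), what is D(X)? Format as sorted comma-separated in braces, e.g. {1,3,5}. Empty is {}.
Constraint 1 (X < U) on D(X)={1,2,4,5,7} D(U)={1,2,3,4,7,8}: U {1,2,3,4,7,8}->{2,3,4,7,8}
Constraint 2 (U + Y = X) on D(U)={2,3,4,7,8} D(Y)={1,3,6,8} D(X)={1,2,4,5,7}: U {2,3,4,7,8}->{2,3,4}; Y {1,3,6,8}->{1,3}; X {1,2,4,5,7}->{4,5,7}
So after constraint 2: D(X) = {4,5,7}

Answer: {4,5,7}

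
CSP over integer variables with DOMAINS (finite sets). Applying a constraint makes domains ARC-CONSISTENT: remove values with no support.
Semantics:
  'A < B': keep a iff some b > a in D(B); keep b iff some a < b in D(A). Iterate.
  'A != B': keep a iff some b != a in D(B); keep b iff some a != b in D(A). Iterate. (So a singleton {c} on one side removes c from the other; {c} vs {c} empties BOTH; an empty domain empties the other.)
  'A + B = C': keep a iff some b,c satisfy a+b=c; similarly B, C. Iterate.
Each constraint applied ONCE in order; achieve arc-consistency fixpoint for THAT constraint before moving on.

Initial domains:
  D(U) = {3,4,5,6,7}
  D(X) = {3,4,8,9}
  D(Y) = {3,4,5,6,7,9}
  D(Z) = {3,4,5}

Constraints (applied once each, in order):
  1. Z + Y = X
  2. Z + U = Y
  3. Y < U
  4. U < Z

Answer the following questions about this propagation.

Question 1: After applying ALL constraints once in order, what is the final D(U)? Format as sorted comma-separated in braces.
Answer: {}

Derivation:
Constraint 1 (Z + Y = X) on D(Z)={3,4,5} D(Y)={3,4,5,6,7,9} D(X)={3,4,8,9}: Y {3,4,5,6,7,9}->{3,4,5,6}; X {3,4,8,9}->{8,9}
Constraint 2 (Z + U = Y) on D(Z)={3,4,5} D(U)={3,4,5,6,7} D(Y)={3,4,5,6}: Z {3,4,5}->{3}; U {3,4,5,6,7}->{3}; Y {3,4,5,6}->{6}
Constraint 3 (Y < U) on D(Y)={6} D(U)={3}: Y {6}->{}; U {3}->{}
Constraint 4 (U < Z) on D(U)={} D(Z)={3}: Z {3}->{}
So after all 4 constraints: D(U) = {}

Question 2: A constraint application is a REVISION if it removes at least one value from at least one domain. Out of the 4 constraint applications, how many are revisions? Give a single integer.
Constraint 1 (Z + Y = X) on D(Z)={3,4,5} D(Y)={3,4,5,6,7,9} D(X)={3,4,8,9}: Y {3,4,5,6,7,9}->{3,4,5,6}; X {3,4,8,9}->{8,9} => REVISION
Constraint 2 (Z + U = Y) on D(Z)={3,4,5} D(U)={3,4,5,6,7} D(Y)={3,4,5,6}: Z {3,4,5}->{3}; U {3,4,5,6,7}->{3}; Y {3,4,5,6}->{6} => REVISION
Constraint 3 (Y < U) on D(Y)={6} D(U)={3}: Y {6}->{}; U {3}->{} => REVISION
Constraint 4 (U < Z) on D(U)={} D(Z)={3}: Z {3}->{} => REVISION
Total revisions = 4

Answer: 4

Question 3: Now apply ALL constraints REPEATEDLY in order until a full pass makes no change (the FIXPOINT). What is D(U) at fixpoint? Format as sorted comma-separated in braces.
pass 0 (initial): D(U)={3,4,5,6,7}
pass 1: U {3,4,5,6,7}->{}; X {3,4,8,9}->{8,9}; Y {3,4,5,6,7,9}->{}; Z {3,4,5}->{}
pass 2: X {8,9}->{}
pass 3: no change
Fixpoint after 3 passes: D(U) = {}

Answer: {}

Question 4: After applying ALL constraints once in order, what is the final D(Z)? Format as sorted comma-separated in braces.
Constraint 1 (Z + Y = X) on D(Z)={3,4,5} D(Y)={3,4,5,6,7,9} D(X)={3,4,8,9}: Y {3,4,5,6,7,9}->{3,4,5,6}; X {3,4,8,9}->{8,9}
Constraint 2 (Z + U = Y) on D(Z)={3,4,5} D(U)={3,4,5,6,7} D(Y)={3,4,5,6}: Z {3,4,5}->{3}; U {3,4,5,6,7}->{3}; Y {3,4,5,6}->{6}
Constraint 3 (Y < U) on D(Y)={6} D(U)={3}: Y {6}->{}; U {3}->{}
Constraint 4 (U < Z) on D(U)={} D(Z)={3}: Z {3}->{}
So after all 4 constraints: D(Z) = {}

Answer: {}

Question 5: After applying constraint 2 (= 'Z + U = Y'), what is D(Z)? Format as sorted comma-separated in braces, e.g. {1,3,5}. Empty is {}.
Constraint 1 (Z + Y = X) on D(Z)={3,4,5} D(Y)={3,4,5,6,7,9} D(X)={3,4,8,9}: Y {3,4,5,6,7,9}->{3,4,5,6}; X {3,4,8,9}->{8,9}
Constraint 2 (Z + U = Y) on D(Z)={3,4,5} D(U)={3,4,5,6,7} D(Y)={3,4,5,6}: Z {3,4,5}->{3}; U {3,4,5,6,7}->{3}; Y {3,4,5,6}->{6}
So after constraint 2: D(Z) = {3}

Answer: {3}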